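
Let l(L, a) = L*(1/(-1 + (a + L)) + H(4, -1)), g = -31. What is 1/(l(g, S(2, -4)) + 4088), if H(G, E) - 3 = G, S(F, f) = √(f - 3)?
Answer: 3991993/15456845896 - 31*I*√7/15456845896 ≈ 0.00025827 - 5.3063e-9*I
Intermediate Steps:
S(F, f) = √(-3 + f)
H(G, E) = 3 + G
l(L, a) = L*(7 + 1/(-1 + L + a)) (l(L, a) = L*(1/(-1 + (a + L)) + (3 + 4)) = L*(1/(-1 + (L + a)) + 7) = L*(1/(-1 + L + a) + 7) = L*(7 + 1/(-1 + L + a)))
1/(l(g, S(2, -4)) + 4088) = 1/(-31*(-6 + 7*(-31) + 7*√(-3 - 4))/(-1 - 31 + √(-3 - 4)) + 4088) = 1/(-31*(-6 - 217 + 7*√(-7))/(-1 - 31 + √(-7)) + 4088) = 1/(-31*(-6 - 217 + 7*(I*√7))/(-1 - 31 + I*√7) + 4088) = 1/(-31*(-6 - 217 + 7*I*√7)/(-32 + I*√7) + 4088) = 1/(-31*(-223 + 7*I*√7)/(-32 + I*√7) + 4088) = 1/(4088 - 31*(-223 + 7*I*√7)/(-32 + I*√7))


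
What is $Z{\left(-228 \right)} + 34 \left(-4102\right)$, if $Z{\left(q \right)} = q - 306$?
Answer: $-140002$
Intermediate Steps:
$Z{\left(q \right)} = -306 + q$
$Z{\left(-228 \right)} + 34 \left(-4102\right) = \left(-306 - 228\right) + 34 \left(-4102\right) = -534 - 139468 = -140002$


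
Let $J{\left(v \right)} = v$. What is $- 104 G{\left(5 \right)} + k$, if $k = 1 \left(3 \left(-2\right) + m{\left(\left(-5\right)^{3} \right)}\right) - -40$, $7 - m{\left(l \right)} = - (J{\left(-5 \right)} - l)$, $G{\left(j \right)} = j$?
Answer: $-359$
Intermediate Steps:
$m{\left(l \right)} = 2 - l$ ($m{\left(l \right)} = 7 - - (-5 - l) = 7 - \left(5 + l\right) = 2 - l$)
$k = 161$ ($k = 1 \left(3 \left(-2\right) + \left(2 - \left(-5\right)^{3}\right)\right) - -40 = 1 \left(-6 + \left(2 - -125\right)\right) + 40 = 1 \left(-6 + \left(2 + 125\right)\right) + 40 = 1 \left(-6 + 127\right) + 40 = 1 \cdot 121 + 40 = 121 + 40 = 161$)
$- 104 G{\left(5 \right)} + k = \left(-104\right) 5 + 161 = -520 + 161 = -359$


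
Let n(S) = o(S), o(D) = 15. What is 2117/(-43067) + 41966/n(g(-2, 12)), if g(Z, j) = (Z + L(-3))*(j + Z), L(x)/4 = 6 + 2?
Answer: 1807317967/646005 ≈ 2797.7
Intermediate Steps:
L(x) = 32 (L(x) = 4*(6 + 2) = 4*8 = 32)
g(Z, j) = (32 + Z)*(Z + j) (g(Z, j) = (Z + 32)*(j + Z) = (32 + Z)*(Z + j))
n(S) = 15
2117/(-43067) + 41966/n(g(-2, 12)) = 2117/(-43067) + 41966/15 = 2117*(-1/43067) + 41966*(1/15) = -2117/43067 + 41966/15 = 1807317967/646005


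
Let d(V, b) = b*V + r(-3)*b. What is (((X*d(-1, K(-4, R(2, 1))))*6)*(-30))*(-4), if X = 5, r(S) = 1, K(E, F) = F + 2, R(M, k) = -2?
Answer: 0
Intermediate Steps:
K(E, F) = 2 + F
d(V, b) = b + V*b (d(V, b) = b*V + 1*b = V*b + b = b + V*b)
(((X*d(-1, K(-4, R(2, 1))))*6)*(-30))*(-4) = (((5*((2 - 2)*(1 - 1)))*6)*(-30))*(-4) = (((5*(0*0))*6)*(-30))*(-4) = (((5*0)*6)*(-30))*(-4) = ((0*6)*(-30))*(-4) = (0*(-30))*(-4) = 0*(-4) = 0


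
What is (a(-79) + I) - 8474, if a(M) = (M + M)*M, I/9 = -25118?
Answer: -222054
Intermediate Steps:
I = -226062 (I = 9*(-25118) = -226062)
a(M) = 2*M**2 (a(M) = (2*M)*M = 2*M**2)
(a(-79) + I) - 8474 = (2*(-79)**2 - 226062) - 8474 = (2*6241 - 226062) - 8474 = (12482 - 226062) - 8474 = -213580 - 8474 = -222054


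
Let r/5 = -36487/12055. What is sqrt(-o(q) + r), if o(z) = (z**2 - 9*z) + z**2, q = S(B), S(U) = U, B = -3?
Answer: I*sqrt(349551602)/2411 ≈ 7.7546*I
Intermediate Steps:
q = -3
o(z) = -9*z + 2*z**2
r = -36487/2411 (r = 5*(-36487/12055) = -36487/2411 ≈ -15.134)
sqrt(-o(q) + r) = sqrt(-(-3)*(-9 + 2*(-3)) - 36487/2411) = sqrt(-(-3)*(-9 - 6) - 36487/2411) = sqrt(-(-3)*(-15) - 36487/2411) = sqrt(-1*45 - 36487/2411) = sqrt(-45 - 36487/2411) = sqrt(-144982/2411) = I*sqrt(349551602)/2411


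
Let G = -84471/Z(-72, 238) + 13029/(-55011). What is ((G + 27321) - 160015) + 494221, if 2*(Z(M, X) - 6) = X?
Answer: 827115587273/2292125 ≈ 3.6085e+5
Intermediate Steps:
Z(M, X) = 6 + X/2
G = -1549487602/2292125 (G = -84471/(6 + (1/2)*238) + 13029/(-55011) = -84471/(6 + 119) + 13029*(-1/55011) = -84471/125 - 4343/18337 = -1549487602/2292125 ≈ -676.00)
((G + 27321) - 160015) + 494221 = ((-1549487602/2292125 + 27321) - 160015) + 494221 = (61073659523/2292125 - 160015) + 494221 = -305700722352/2292125 + 494221 = 827115587273/2292125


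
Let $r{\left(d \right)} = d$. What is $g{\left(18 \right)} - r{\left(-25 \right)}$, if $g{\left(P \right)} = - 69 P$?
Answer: $-1217$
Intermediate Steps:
$g{\left(18 \right)} - r{\left(-25 \right)} = \left(-69\right) 18 - -25 = -1242 + 25 = -1217$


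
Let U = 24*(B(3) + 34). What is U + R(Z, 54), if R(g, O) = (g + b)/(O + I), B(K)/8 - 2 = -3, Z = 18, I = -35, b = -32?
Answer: 11842/19 ≈ 623.26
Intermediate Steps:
B(K) = -8 (B(K) = 16 + 8*(-3) = 16 - 24 = -8)
R(g, O) = (-32 + g)/(-35 + O) (R(g, O) = (g - 32)/(O - 35) = (-32 + g)/(-35 + O))
U = 624 (U = 24*(-8 + 34) = 24*26 = 624)
U + R(Z, 54) = 624 + (-32 + 18)/(-35 + 54) = 624 - 14/19 = 11842/19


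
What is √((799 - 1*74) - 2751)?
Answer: I*√2026 ≈ 45.011*I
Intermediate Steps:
√((799 - 1*74) - 2751) = √((799 - 74) - 2751) = √(725 - 2751) = √(-2026) = I*√2026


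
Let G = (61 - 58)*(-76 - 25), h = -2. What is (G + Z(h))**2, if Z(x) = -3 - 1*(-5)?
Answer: 90601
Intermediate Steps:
G = -303 (G = 3*(-101) = -303)
Z(x) = 2 (Z(x) = -3 + 5 = 2)
(G + Z(h))**2 = (-303 + 2)**2 = (-301)**2 = 90601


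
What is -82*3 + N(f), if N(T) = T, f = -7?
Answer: -253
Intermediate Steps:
-82*3 + N(f) = -82*3 - 7 = -246 - 7 = -253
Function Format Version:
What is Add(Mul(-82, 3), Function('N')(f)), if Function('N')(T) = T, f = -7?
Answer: -253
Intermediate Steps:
Add(Mul(-82, 3), Function('N')(f)) = Add(Mul(-82, 3), -7) = Add(-246, -7) = -253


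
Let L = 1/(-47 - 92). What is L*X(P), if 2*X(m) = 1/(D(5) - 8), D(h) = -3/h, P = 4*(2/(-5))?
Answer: 5/11954 ≈ 0.00041827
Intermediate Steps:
P = -8/5 (P = 4*(2*(-1/5)) = 4*(-2/5) = -8/5 ≈ -1.6000)
X(m) = -5/86 (X(m) = 1/(2*(-3/5 - 8)) = 1/(2*(-43/5)) = (1/2)*(-5/43) = -5/86)
L = -1/139 (L = 1/(-139) = -1/139 ≈ -0.0071942)
L*X(P) = -1/139*(-5/86) = 5/11954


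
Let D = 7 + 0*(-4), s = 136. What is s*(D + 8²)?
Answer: 9656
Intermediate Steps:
D = 7 (D = 7 + 0 = 7)
s*(D + 8²) = 136*(7 + 8²) = 136*(7 + 64) = 136*71 = 9656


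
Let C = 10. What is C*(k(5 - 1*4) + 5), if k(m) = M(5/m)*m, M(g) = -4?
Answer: 10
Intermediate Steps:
k(m) = -4*m
C*(k(5 - 1*4) + 5) = 10*(-4*(5 - 1*4) + 5) = 10*(-4*(5 - 4) + 5) = 10*(-4*1 + 5) = 10*(-4 + 5) = 10*1 = 10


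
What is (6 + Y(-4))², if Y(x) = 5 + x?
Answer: 49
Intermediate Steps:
(6 + Y(-4))² = (6 + (5 - 4))² = (6 + 1)² = 7² = 49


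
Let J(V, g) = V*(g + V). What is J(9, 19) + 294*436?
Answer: 128436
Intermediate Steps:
J(V, g) = V*(V + g)
J(9, 19) + 294*436 = 9*(9 + 19) + 294*436 = 9*28 + 128184 = 252 + 128184 = 128436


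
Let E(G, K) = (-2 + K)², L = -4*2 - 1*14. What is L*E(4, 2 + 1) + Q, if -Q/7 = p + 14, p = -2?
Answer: -106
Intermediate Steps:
L = -22 (L = -8 - 14 = -22)
Q = -84 (Q = -7*(-2 + 14) = -7*12 = -84)
L*E(4, 2 + 1) + Q = -22*(-2 + (2 + 1))² - 84 = -22*(-2 + 3)² - 84 = -22*1² - 84 = -22*1 - 84 = -22 - 84 = -106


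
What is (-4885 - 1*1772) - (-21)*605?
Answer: 6048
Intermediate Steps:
(-4885 - 1*1772) - (-21)*605 = (-4885 - 1772) - 1*(-12705) = -6657 + 12705 = 6048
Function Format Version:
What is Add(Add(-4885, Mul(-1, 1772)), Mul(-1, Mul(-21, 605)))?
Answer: 6048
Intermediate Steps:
Add(Add(-4885, Mul(-1, 1772)), Mul(-1, Mul(-21, 605))) = Add(Add(-4885, -1772), Mul(-1, -12705)) = Add(-6657, 12705) = 6048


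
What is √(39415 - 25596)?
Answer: √13819 ≈ 117.55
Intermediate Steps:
√(39415 - 25596) = √13819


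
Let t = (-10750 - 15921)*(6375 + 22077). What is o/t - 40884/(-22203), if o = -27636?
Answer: 861810076451/468016600341 ≈ 1.8414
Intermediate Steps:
t = -758843292 (t = -26671*28452 = -758843292)
o/t - 40884/(-22203) = -27636/(-758843292) - 40884/(-22203) = -27636*(-1/758843292) - 40884*(-1/22203) = 2303/63236941 + 13628/7401 = 861810076451/468016600341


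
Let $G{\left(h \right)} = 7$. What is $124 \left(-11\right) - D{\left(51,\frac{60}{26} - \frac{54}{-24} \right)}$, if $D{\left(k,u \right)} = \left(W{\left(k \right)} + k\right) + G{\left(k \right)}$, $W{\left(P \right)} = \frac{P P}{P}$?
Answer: $-1473$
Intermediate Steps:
$W{\left(P \right)} = P$ ($W{\left(P \right)} = \frac{P^{2}}{P} = P$)
$D{\left(k,u \right)} = 7 + 2 k$ ($D{\left(k,u \right)} = \left(k + k\right) + 7 = 2 k + 7 = 7 + 2 k$)
$124 \left(-11\right) - D{\left(51,\frac{60}{26} - \frac{54}{-24} \right)} = 124 \left(-11\right) - \left(7 + 2 \cdot 51\right) = -1364 - \left(7 + 102\right) = -1364 - 109 = -1473$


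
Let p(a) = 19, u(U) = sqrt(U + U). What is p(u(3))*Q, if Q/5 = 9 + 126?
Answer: 12825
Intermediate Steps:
u(U) = sqrt(2)*sqrt(U) (u(U) = sqrt(2*U) = sqrt(2)*sqrt(U))
Q = 675 (Q = 5*(9 + 126) = 5*135 = 675)
p(u(3))*Q = 19*675 = 12825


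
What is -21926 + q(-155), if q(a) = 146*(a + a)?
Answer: -67186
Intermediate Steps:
q(a) = 292*a (q(a) = 146*(2*a) = 292*a)
-21926 + q(-155) = -21926 + 292*(-155) = -21926 - 45260 = -67186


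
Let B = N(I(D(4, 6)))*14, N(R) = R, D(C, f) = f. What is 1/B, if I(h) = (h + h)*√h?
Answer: √6/1008 ≈ 0.0024300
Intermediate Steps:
I(h) = 2*h^(3/2) (I(h) = (2*h)*√h = 2*h^(3/2))
B = 168*√6 (B = (2*6^(3/2))*14 = (2*(6*√6))*14 = (12*√6)*14 = 168*√6 ≈ 411.51)
1/B = 1/(168*√6) = √6/1008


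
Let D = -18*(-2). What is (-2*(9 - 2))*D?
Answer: -504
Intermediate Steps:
D = 36
(-2*(9 - 2))*D = -2*(9 - 2)*36 = -2*7*36 = -14*36 = -504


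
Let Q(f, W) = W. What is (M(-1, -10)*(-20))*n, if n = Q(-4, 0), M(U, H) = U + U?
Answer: 0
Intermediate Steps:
M(U, H) = 2*U
n = 0
(M(-1, -10)*(-20))*n = ((2*(-1))*(-20))*0 = -2*(-20)*0 = 40*0 = 0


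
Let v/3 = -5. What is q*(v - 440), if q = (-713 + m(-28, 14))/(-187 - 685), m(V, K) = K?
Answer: -318045/872 ≈ -364.73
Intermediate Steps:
v = -15 (v = 3*(-5) = -15)
q = 699/872 (q = (-713 + 14)/(-187 - 685) = -699/(-872) = -699*(-1/872) = 699/872 ≈ 0.80161)
q*(v - 440) = 699*(-15 - 440)/872 = (699/872)*(-455) = -318045/872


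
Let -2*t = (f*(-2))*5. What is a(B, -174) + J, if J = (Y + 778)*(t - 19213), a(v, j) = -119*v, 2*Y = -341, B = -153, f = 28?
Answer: -23137281/2 ≈ -1.1569e+7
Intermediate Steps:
Y = -341/2 (Y = (1/2)*(-341) = -341/2 ≈ -170.50)
t = 140 (t = -28*(-2)*5/2 = -(-28)*5 = -1/2*(-280) = 140)
J = -23173695/2 (J = (-341/2 + 778)*(140 - 19213) = (1215/2)*(-19073) = -23173695/2 ≈ -1.1587e+7)
a(B, -174) + J = -119*(-153) - 23173695/2 = 18207 - 23173695/2 = -23137281/2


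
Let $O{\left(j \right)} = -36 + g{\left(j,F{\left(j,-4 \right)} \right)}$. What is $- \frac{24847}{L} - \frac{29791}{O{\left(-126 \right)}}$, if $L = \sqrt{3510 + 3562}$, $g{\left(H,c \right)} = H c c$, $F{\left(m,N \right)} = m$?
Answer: $\frac{29791}{2000412} - \frac{24847 \sqrt{442}}{1768} \approx -295.45$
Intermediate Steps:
$g{\left(H,c \right)} = H c^{2}$
$L = 4 \sqrt{442}$ ($L = \sqrt{7072} = 4 \sqrt{442} \approx 84.095$)
$O{\left(j \right)} = -36 + j^{3}$ ($O{\left(j \right)} = -36 + j j^{2} = -36 + j^{3}$)
$- \frac{24847}{L} - \frac{29791}{O{\left(-126 \right)}} = - \frac{24847}{4 \sqrt{442}} - \frac{29791}{-36 + \left(-126\right)^{3}} = - 24847 \frac{\sqrt{442}}{1768} - \frac{29791}{-36 - 2000376} = - \frac{24847 \sqrt{442}}{1768} - \frac{29791}{-2000412} = - \frac{24847 \sqrt{442}}{1768} - - \frac{29791}{2000412} = - \frac{24847 \sqrt{442}}{1768} + \frac{29791}{2000412} = \frac{29791}{2000412} - \frac{24847 \sqrt{442}}{1768}$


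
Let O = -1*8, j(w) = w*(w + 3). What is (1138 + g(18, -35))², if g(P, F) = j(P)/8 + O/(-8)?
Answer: 22515025/16 ≈ 1.4072e+6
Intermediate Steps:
j(w) = w*(3 + w)
O = -8
g(P, F) = 1 + P*(3 + P)/8 (g(P, F) = (P*(3 + P))/8 - 8/(-8) = (P*(3 + P))*(⅛) - 8*(-⅛) = P*(3 + P)/8 + 1 = 1 + P*(3 + P)/8)
(1138 + g(18, -35))² = (1138 + (1 + (⅛)*18*(3 + 18)))² = (1138 + (1 + (⅛)*18*21))² = (1138 + (1 + 189/4))² = (1138 + 193/4)² = (4745/4)² = 22515025/16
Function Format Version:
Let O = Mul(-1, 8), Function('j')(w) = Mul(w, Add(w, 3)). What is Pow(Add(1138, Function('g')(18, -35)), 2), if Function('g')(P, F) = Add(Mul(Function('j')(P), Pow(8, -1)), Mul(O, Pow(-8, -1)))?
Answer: Rational(22515025, 16) ≈ 1.4072e+6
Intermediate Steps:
Function('j')(w) = Mul(w, Add(3, w))
O = -8
Function('g')(P, F) = Add(1, Mul(Rational(1, 8), P, Add(3, P))) (Function('g')(P, F) = Add(Mul(Mul(P, Add(3, P)), Pow(8, -1)), Mul(-8, Pow(-8, -1))) = Add(Mul(Mul(P, Add(3, P)), Rational(1, 8)), Mul(-8, Rational(-1, 8))) = Add(Mul(Rational(1, 8), P, Add(3, P)), 1) = Add(1, Mul(Rational(1, 8), P, Add(3, P))))
Pow(Add(1138, Function('g')(18, -35)), 2) = Pow(Add(1138, Add(1, Mul(Rational(1, 8), 18, Add(3, 18)))), 2) = Pow(Add(1138, Add(1, Mul(Rational(1, 8), 18, 21))), 2) = Pow(Add(1138, Add(1, Rational(189, 4))), 2) = Pow(Add(1138, Rational(193, 4)), 2) = Pow(Rational(4745, 4), 2) = Rational(22515025, 16)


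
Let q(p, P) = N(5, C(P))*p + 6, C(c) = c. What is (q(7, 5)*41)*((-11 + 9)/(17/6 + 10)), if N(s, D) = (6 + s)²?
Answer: -419676/77 ≈ -5450.3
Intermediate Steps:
q(p, P) = 6 + 121*p (q(p, P) = (6 + 5)²*p + 6 = 11²*p + 6 = 121*p + 6 = 6 + 121*p)
(q(7, 5)*41)*((-11 + 9)/(17/6 + 10)) = ((6 + 121*7)*41)*((-11 + 9)/(17/6 + 10)) = ((6 + 847)*41)*(-2/(17*(⅙) + 10)) = (853*41)*(-2/(17/6 + 10)) = 34973*(-2/77/6) = 34973*(-2*6/77) = 34973*(-12/77) = -419676/77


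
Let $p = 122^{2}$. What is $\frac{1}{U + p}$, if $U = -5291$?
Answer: $\frac{1}{9593} \approx 0.00010424$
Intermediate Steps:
$p = 14884$
$\frac{1}{U + p} = \frac{1}{-5291 + 14884} = \frac{1}{9593}$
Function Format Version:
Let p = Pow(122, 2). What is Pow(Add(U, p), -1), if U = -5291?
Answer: Rational(1, 9593) ≈ 0.00010424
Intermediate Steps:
p = 14884
Pow(Add(U, p), -1) = Pow(Add(-5291, 14884), -1) = Pow(9593, -1) = Rational(1, 9593)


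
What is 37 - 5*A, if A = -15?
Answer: 112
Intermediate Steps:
37 - 5*A = 37 - 5*(-15) = 37 + 75 = 112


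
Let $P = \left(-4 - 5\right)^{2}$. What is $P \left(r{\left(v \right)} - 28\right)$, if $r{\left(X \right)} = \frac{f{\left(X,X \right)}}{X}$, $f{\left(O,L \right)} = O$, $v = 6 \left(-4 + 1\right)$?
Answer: $-2187$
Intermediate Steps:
$v = -18$ ($v = 6 \left(-3\right) = -18$)
$P = 81$ ($P = \left(-9\right)^{2} = 81$)
$r{\left(X \right)} = 1$ ($r{\left(X \right)} = \frac{X}{X} = 1$)
$P \left(r{\left(v \right)} - 28\right) = 81 \left(1 - 28\right) = 81 \left(-27\right) = -2187$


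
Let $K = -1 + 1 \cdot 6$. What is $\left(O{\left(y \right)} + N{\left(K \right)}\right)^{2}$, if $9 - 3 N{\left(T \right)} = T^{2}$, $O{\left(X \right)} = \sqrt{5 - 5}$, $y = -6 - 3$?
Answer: $\frac{256}{9} \approx 28.444$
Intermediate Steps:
$y = -9$
$O{\left(X \right)} = 0$ ($O{\left(X \right)} = \sqrt{0} = 0$)
$K = 5$ ($K = -1 + 6 = 5$)
$N{\left(T \right)} = 3 - \frac{T^{2}}{3}$
$\left(O{\left(y \right)} + N{\left(K \right)}\right)^{2} = \left(0 + \left(3 - \frac{5^{2}}{3}\right)\right)^{2} = \left(0 + \left(3 - \frac{25}{3}\right)\right)^{2} = \left(0 - \frac{16}{3}\right)^{2} = \left(- \frac{16}{3}\right)^{2} = \frac{256}{9}$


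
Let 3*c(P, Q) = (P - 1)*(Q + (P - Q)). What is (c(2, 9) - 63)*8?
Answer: -1496/3 ≈ -498.67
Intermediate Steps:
c(P, Q) = P*(-1 + P)/3 (c(P, Q) = ((P - 1)*(Q + (P - Q)))/3 = ((-1 + P)*P)/3 = (P*(-1 + P))/3 = P*(-1 + P)/3)
(c(2, 9) - 63)*8 = ((1/3)*2*(-1 + 2) - 63)*8 = ((1/3)*2*1 - 63)*8 = (2/3 - 63)*8 = -187/3*8 = -1496/3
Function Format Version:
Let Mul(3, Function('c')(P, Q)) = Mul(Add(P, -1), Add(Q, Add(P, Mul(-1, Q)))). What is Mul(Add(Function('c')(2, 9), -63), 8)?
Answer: Rational(-1496, 3) ≈ -498.67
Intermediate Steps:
Function('c')(P, Q) = Mul(Rational(1, 3), P, Add(-1, P)) (Function('c')(P, Q) = Mul(Rational(1, 3), Mul(Add(P, -1), Add(Q, Add(P, Mul(-1, Q))))) = Mul(Rational(1, 3), Mul(Add(-1, P), P)) = Mul(Rational(1, 3), Mul(P, Add(-1, P))) = Mul(Rational(1, 3), P, Add(-1, P)))
Mul(Add(Function('c')(2, 9), -63), 8) = Mul(Add(Mul(Rational(1, 3), 2, Add(-1, 2)), -63), 8) = Mul(Add(Mul(Rational(1, 3), 2, 1), -63), 8) = Mul(Add(Rational(2, 3), -63), 8) = Mul(Rational(-187, 3), 8) = Rational(-1496, 3)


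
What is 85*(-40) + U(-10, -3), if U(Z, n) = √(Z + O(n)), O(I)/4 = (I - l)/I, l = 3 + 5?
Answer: -3400 + √42/3 ≈ -3397.8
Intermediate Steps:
l = 8
O(I) = 4*(-8 + I)/I (O(I) = 4*((I - 1*8)/I) = 4*((I - 8)/I) = 4*((-8 + I)/I) = 4*(-8 + I)/I)
U(Z, n) = √(4 + Z - 32/n) (U(Z, n) = √(Z + (4 - 32/n)) = √(4 + Z - 32/n))
85*(-40) + U(-10, -3) = 85*(-40) + √(4 - 10 - 32/(-3)) = -3400 + √(4 - 10 - 32*(-⅓)) = -3400 + √(4 - 10 + 32/3) = -3400 + √(14/3) = -3400 + √42/3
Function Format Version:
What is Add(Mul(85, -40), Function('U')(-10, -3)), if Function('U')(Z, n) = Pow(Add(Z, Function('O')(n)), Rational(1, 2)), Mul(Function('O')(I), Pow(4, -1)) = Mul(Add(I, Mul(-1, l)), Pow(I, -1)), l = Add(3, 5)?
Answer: Add(-3400, Mul(Rational(1, 3), Pow(42, Rational(1, 2)))) ≈ -3397.8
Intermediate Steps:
l = 8
Function('O')(I) = Mul(4, Pow(I, -1), Add(-8, I)) (Function('O')(I) = Mul(4, Mul(Add(I, Mul(-1, 8)), Pow(I, -1))) = Mul(4, Mul(Add(I, -8), Pow(I, -1))) = Mul(4, Mul(Add(-8, I), Pow(I, -1))) = Mul(4, Mul(Pow(I, -1), Add(-8, I))) = Mul(4, Pow(I, -1), Add(-8, I)))
Function('U')(Z, n) = Pow(Add(4, Z, Mul(-32, Pow(n, -1))), Rational(1, 2)) (Function('U')(Z, n) = Pow(Add(Z, Add(4, Mul(-32, Pow(n, -1)))), Rational(1, 2)) = Pow(Add(4, Z, Mul(-32, Pow(n, -1))), Rational(1, 2)))
Add(Mul(85, -40), Function('U')(-10, -3)) = Add(Mul(85, -40), Pow(Add(4, -10, Mul(-32, Pow(-3, -1))), Rational(1, 2))) = Add(-3400, Pow(Add(4, -10, Mul(-32, Rational(-1, 3))), Rational(1, 2))) = Add(-3400, Pow(Add(4, -10, Rational(32, 3)), Rational(1, 2))) = Add(-3400, Pow(Rational(14, 3), Rational(1, 2))) = Add(-3400, Mul(Rational(1, 3), Pow(42, Rational(1, 2))))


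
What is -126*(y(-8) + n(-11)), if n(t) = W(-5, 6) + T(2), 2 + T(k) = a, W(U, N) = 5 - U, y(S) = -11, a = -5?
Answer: 1008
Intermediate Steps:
T(k) = -7 (T(k) = -2 - 5 = -7)
n(t) = 3 (n(t) = (5 - 1*(-5)) - 7 = (5 + 5) - 7 = 10 - 7 = 3)
-126*(y(-8) + n(-11)) = -126*(-11 + 3) = -126*(-8) = 1008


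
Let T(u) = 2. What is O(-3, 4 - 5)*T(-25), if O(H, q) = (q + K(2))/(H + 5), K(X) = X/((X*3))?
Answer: -⅔ ≈ -0.66667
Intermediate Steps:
K(X) = ⅓ (K(X) = X/((3*X)) = X*(1/(3*X)) = ⅓)
O(H, q) = (⅓ + q)/(5 + H) (O(H, q) = (q + ⅓)/(H + 5) = (⅓ + q)/(5 + H))
O(-3, 4 - 5)*T(-25) = ((⅓ + (4 - 5))/(5 - 3))*2 = ((⅓ - 1)/2)*2 = ((½)*(-⅔))*2 = -⅓*2 = -⅔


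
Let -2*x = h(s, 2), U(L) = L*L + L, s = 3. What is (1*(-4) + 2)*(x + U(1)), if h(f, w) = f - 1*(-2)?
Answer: 1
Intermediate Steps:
U(L) = L + L² (U(L) = L² + L = L + L²)
h(f, w) = 2 + f (h(f, w) = f + 2 = 2 + f)
x = -5/2 (x = -(2 + 3)/2 = -½*5 = -5/2 ≈ -2.5000)
(1*(-4) + 2)*(x + U(1)) = (1*(-4) + 2)*(-5/2 + 1*(1 + 1)) = (-4 + 2)*(-5/2 + 1*2) = -2*(-5/2 + 2) = -2*(-½) = 1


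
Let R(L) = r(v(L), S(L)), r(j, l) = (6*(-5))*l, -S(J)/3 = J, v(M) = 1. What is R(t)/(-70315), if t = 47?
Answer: -846/14063 ≈ -0.060158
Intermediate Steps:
S(J) = -3*J
r(j, l) = -30*l
R(L) = 90*L (R(L) = -(-90)*L = 90*L)
R(t)/(-70315) = (90*47)/(-70315) = 4230*(-1/70315) = -846/14063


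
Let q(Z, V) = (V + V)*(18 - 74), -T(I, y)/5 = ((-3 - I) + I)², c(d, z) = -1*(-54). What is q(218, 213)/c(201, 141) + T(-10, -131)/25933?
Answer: -103110013/233397 ≈ -441.78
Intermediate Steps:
c(d, z) = 54
T(I, y) = -45 (T(I, y) = -5*((-3 - I) + I)² = -5*(-3)² = -5*9 = -45)
q(Z, V) = -112*V (q(Z, V) = (2*V)*(-56) = -112*V)
q(218, 213)/c(201, 141) + T(-10, -131)/25933 = -112*213/54 - 45/25933 = -23856*1/54 - 45*1/25933 = -3976/9 - 45/25933 = -103110013/233397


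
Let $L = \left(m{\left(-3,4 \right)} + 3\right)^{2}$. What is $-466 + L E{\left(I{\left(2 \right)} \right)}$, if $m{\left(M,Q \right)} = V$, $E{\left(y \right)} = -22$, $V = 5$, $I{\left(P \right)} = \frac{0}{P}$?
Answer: $-1874$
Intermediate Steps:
$I{\left(P \right)} = 0$
$m{\left(M,Q \right)} = 5$
$L = 64$ ($L = \left(5 + 3\right)^{2} = 8^{2} = 64$)
$-466 + L E{\left(I{\left(2 \right)} \right)} = -466 + 64 \left(-22\right) = -466 - 1408 = -1874$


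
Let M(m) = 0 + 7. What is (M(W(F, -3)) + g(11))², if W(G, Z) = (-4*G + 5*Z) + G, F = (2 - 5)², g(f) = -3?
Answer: 16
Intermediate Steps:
F = 9 (F = (-3)² = 9)
W(G, Z) = -3*G + 5*Z
M(m) = 7
(M(W(F, -3)) + g(11))² = (7 - 3)² = 4² = 16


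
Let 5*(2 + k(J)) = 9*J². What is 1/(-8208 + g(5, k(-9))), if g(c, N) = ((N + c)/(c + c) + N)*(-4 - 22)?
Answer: -25/308342 ≈ -8.1079e-5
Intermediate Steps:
k(J) = -2 + 9*J²/5 (k(J) = -2 + (9*J²)/5 = -2 + 9*J²/5)
g(c, N) = -26*N - 13*(N + c)/c (g(c, N) = ((N + c)/((2*c)) + N)*(-26) = ((N + c)*(1/(2*c)) + N)*(-26) = ((N + c)/(2*c) + N)*(-26) = (N + (N + c)/(2*c))*(-26) = -26*N - 13*(N + c)/c)
1/(-8208 + g(5, k(-9))) = 1/(-8208 + (-13 - 26*(-2 + (9/5)*(-9)²) - 13*(-2 + (9/5)*(-9)²)/5)) = 1/(-8208 + (-13 - 26*(-2 + (9/5)*81) - 13*(-2 + (9/5)*81)*⅕)) = 1/(-8208 + (-13 - 26*(-2 + 729/5) - 13*(-2 + 729/5)*⅕)) = 1/(-8208 + (-13 - 26*719/5 - 13*719/5*⅕)) = 1/(-8208 + (-13 - 18694/5 - 9347/25)) = 1/(-8208 - 103142/25) = 1/(-308342/25) = -25/308342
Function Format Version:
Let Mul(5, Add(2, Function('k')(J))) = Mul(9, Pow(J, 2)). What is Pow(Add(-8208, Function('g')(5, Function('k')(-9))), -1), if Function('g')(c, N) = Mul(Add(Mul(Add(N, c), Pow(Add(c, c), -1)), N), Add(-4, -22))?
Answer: Rational(-25, 308342) ≈ -8.1079e-5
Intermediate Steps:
Function('k')(J) = Add(-2, Mul(Rational(9, 5), Pow(J, 2))) (Function('k')(J) = Add(-2, Mul(Rational(1, 5), Mul(9, Pow(J, 2)))) = Add(-2, Mul(Rational(9, 5), Pow(J, 2))))
Function('g')(c, N) = Add(Mul(-26, N), Mul(-13, Pow(c, -1), Add(N, c))) (Function('g')(c, N) = Mul(Add(Mul(Add(N, c), Pow(Mul(2, c), -1)), N), -26) = Mul(Add(Mul(Add(N, c), Mul(Rational(1, 2), Pow(c, -1))), N), -26) = Mul(Add(Mul(Rational(1, 2), Pow(c, -1), Add(N, c)), N), -26) = Mul(Add(N, Mul(Rational(1, 2), Pow(c, -1), Add(N, c))), -26) = Add(Mul(-26, N), Mul(-13, Pow(c, -1), Add(N, c))))
Pow(Add(-8208, Function('g')(5, Function('k')(-9))), -1) = Pow(Add(-8208, Add(-13, Mul(-26, Add(-2, Mul(Rational(9, 5), Pow(-9, 2)))), Mul(-13, Add(-2, Mul(Rational(9, 5), Pow(-9, 2))), Pow(5, -1)))), -1) = Pow(Add(-8208, Add(-13, Mul(-26, Add(-2, Mul(Rational(9, 5), 81))), Mul(-13, Add(-2, Mul(Rational(9, 5), 81)), Rational(1, 5)))), -1) = Pow(Add(-8208, Add(-13, Mul(-26, Add(-2, Rational(729, 5))), Mul(-13, Add(-2, Rational(729, 5)), Rational(1, 5)))), -1) = Pow(Add(-8208, Add(-13, Mul(-26, Rational(719, 5)), Mul(-13, Rational(719, 5), Rational(1, 5)))), -1) = Pow(Add(-8208, Add(-13, Rational(-18694, 5), Rational(-9347, 25))), -1) = Pow(Add(-8208, Rational(-103142, 25)), -1) = Pow(Rational(-308342, 25), -1) = Rational(-25, 308342)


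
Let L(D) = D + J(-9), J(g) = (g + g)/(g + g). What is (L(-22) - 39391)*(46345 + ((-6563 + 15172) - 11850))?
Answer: -1698814848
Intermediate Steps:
J(g) = 1 (J(g) = (2*g)/((2*g)) = (2*g)*(1/(2*g)) = 1)
L(D) = 1 + D (L(D) = D + 1 = 1 + D)
(L(-22) - 39391)*(46345 + ((-6563 + 15172) - 11850)) = ((1 - 22) - 39391)*(46345 + ((-6563 + 15172) - 11850)) = (-21 - 39391)*(46345 + (8609 - 11850)) = -39412*(46345 - 3241) = -39412*43104 = -1698814848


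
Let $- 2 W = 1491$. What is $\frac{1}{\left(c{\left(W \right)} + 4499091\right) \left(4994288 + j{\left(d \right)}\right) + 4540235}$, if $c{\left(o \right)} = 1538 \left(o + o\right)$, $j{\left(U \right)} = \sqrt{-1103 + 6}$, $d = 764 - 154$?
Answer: $\frac{11017069250939}{121375814885323774571718154} - \frac{2205933 i \sqrt{1097}}{121375814885323774571718154} \approx 9.0768 \cdot 10^{-14} - 6.0195 \cdot 10^{-19} i$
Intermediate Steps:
$W = - \frac{1491}{2}$ ($W = \left(- \frac{1}{2}\right) 1491 = - \frac{1491}{2} \approx -745.5$)
$d = 610$
$j{\left(U \right)} = i \sqrt{1097}$ ($j{\left(U \right)} = \sqrt{-1097} = i \sqrt{1097}$)
$c{\left(o \right)} = 3076 o$ ($c{\left(o \right)} = 1538 \cdot 2 o = 3076 o$)
$\frac{1}{\left(c{\left(W \right)} + 4499091\right) \left(4994288 + j{\left(d \right)}\right) + 4540235} = \frac{1}{\left(3076 \left(- \frac{1491}{2}\right) + 4499091\right) \left(4994288 + i \sqrt{1097}\right) + 4540235} = \frac{1}{\left(-2293158 + 4499091\right) \left(4994288 + i \sqrt{1097}\right) + 4540235} = \frac{1}{2205933 \left(4994288 + i \sqrt{1097}\right) + 4540235} = \frac{1}{\left(11017064710704 + 2205933 i \sqrt{1097}\right) + 4540235} = \frac{1}{11017069250939 + 2205933 i \sqrt{1097}}$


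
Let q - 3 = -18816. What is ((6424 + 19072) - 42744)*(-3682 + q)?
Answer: 387993760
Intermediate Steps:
q = -18813 (q = 3 - 18816 = -18813)
((6424 + 19072) - 42744)*(-3682 + q) = ((6424 + 19072) - 42744)*(-3682 - 18813) = (25496 - 42744)*(-22495) = -17248*(-22495) = 387993760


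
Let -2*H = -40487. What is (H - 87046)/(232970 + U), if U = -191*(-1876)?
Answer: -133605/1182572 ≈ -0.11298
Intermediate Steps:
H = 40487/2 (H = -½*(-40487) = 40487/2 ≈ 20244.)
U = 358316
(H - 87046)/(232970 + U) = (40487/2 - 87046)/(232970 + 358316) = -133605/2/591286 = -133605/2*1/591286 = -133605/1182572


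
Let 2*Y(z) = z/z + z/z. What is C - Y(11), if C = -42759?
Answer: -42760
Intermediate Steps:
Y(z) = 1 (Y(z) = (z/z + z/z)/2 = (1 + 1)/2 = (1/2)*2 = 1)
C - Y(11) = -42759 - 1*1 = -42759 - 1 = -42760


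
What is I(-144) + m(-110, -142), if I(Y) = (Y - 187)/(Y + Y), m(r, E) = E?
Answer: -40565/288 ≈ -140.85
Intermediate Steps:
I(Y) = (-187 + Y)/(2*Y) (I(Y) = (-187 + Y)/((2*Y)) = (-187 + Y)*(1/(2*Y)) = (-187 + Y)/(2*Y))
I(-144) + m(-110, -142) = (1/2)*(-187 - 144)/(-144) - 142 = (1/2)*(-1/144)*(-331) - 142 = 331/288 - 142 = -40565/288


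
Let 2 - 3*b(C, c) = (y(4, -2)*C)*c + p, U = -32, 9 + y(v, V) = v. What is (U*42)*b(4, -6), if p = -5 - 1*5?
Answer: 48384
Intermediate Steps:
y(v, V) = -9 + v
p = -10 (p = -5 - 5 = -10)
b(C, c) = 4 + 5*C*c/3 (b(C, c) = ⅔ - (((-9 + 4)*C)*c - 10)/3 = ⅔ - ((-5*C)*c - 10)/3 = ⅔ - (-5*C*c - 10)/3 = ⅔ - (-10 - 5*C*c)/3 = ⅔ + (10/3 + 5*C*c/3) = 4 + 5*C*c/3)
(U*42)*b(4, -6) = (-32*42)*(4 + (5/3)*4*(-6)) = -1344*(4 - 40) = -1344*(-36) = 48384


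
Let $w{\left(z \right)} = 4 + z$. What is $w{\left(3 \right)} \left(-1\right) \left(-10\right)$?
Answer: $70$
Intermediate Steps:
$w{\left(3 \right)} \left(-1\right) \left(-10\right) = \left(4 + 3\right) \left(-1\right) \left(-10\right) = 7 \left(-1\right) \left(-10\right) = \left(-7\right) \left(-10\right) = 70$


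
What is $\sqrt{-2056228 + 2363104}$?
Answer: $2 \sqrt{76719} \approx 553.96$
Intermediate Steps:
$\sqrt{-2056228 + 2363104} = \sqrt{306876} = 2 \sqrt{76719}$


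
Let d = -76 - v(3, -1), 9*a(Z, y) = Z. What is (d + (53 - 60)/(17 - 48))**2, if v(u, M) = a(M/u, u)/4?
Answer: 64343902921/11209104 ≈ 5740.3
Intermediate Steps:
a(Z, y) = Z/9
v(u, M) = M/(36*u) (v(u, M) = ((M/u)/9)/4 = (M/(9*u))*(1/4) = M/(36*u))
d = -8207/108 (d = -76 - (-1)/(36*3) = -76 - 1*(-1/108) = -76 + 1/108 = -8207/108 ≈ -75.991)
(d + (53 - 60)/(17 - 48))**2 = (-8207/108 + (53 - 60)/(17 - 48))**2 = (-8207/108 - 7/(-31))**2 = (-8207/108 - 7*(-1/31))**2 = (-8207/108 + 7/31)**2 = (-253661/3348)**2 = 64343902921/11209104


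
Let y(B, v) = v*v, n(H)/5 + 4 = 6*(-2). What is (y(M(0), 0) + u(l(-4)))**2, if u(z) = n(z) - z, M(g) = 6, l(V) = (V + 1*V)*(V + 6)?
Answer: 4096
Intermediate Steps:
n(H) = -80 (n(H) = -20 + 5*(6*(-2)) = -20 + 5*(-12) = -20 - 60 = -80)
l(V) = 2*V*(6 + V) (l(V) = (V + V)*(6 + V) = (2*V)*(6 + V) = 2*V*(6 + V))
u(z) = -80 - z
y(B, v) = v**2
(y(M(0), 0) + u(l(-4)))**2 = (0**2 + (-80 - 2*(-4)*(6 - 4)))**2 = (0 + (-80 - 2*(-4)*2))**2 = (0 + (-80 - 1*(-16)))**2 = (0 + (-80 + 16))**2 = (0 - 64)**2 = (-64)**2 = 4096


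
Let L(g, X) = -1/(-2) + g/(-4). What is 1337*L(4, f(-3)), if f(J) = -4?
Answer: -1337/2 ≈ -668.50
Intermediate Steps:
L(g, X) = ½ - g/4 (L(g, X) = -1*(-½) + g*(-¼) = ½ - g/4)
1337*L(4, f(-3)) = 1337*(½ - ¼*4) = 1337*(½ - 1) = 1337*(-½) = -1337/2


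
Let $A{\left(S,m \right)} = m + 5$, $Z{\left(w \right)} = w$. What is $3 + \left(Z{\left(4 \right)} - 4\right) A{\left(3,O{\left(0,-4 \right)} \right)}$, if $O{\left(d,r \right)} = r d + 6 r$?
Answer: $3$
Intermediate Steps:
$O{\left(d,r \right)} = 6 r + d r$ ($O{\left(d,r \right)} = d r + 6 r = 6 r + d r$)
$A{\left(S,m \right)} = 5 + m$
$3 + \left(Z{\left(4 \right)} - 4\right) A{\left(3,O{\left(0,-4 \right)} \right)} = 3 + \left(4 - 4\right) \left(5 - 4 \left(6 + 0\right)\right) = 3 + \left(4 - 4\right) \left(5 - 24\right) = 3 + 0 \left(5 - 24\right) = 3 + 0 \left(-19\right) = 3 + 0 = 3$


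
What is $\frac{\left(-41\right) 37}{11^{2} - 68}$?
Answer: $- \frac{1517}{53} \approx -28.623$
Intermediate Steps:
$\frac{\left(-41\right) 37}{11^{2} - 68} = - \frac{1517}{121 - 68} = - \frac{1517}{53}$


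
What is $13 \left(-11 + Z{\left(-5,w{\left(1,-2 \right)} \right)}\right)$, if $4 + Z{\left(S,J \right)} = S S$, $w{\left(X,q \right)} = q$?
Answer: $130$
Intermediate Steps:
$Z{\left(S,J \right)} = -4 + S^{2}$ ($Z{\left(S,J \right)} = -4 + S S = -4 + S^{2}$)
$13 \left(-11 + Z{\left(-5,w{\left(1,-2 \right)} \right)}\right) = 13 \left(-11 - \left(4 - \left(-5\right)^{2}\right)\right) = 13 \left(-11 + \left(-4 + 25\right)\right) = 13 \left(-11 + 21\right) = 13 \cdot 10 = 130$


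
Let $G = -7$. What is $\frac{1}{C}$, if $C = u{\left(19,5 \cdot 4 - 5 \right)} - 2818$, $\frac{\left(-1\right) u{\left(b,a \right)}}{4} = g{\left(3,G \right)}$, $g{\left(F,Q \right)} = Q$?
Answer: $- \frac{1}{2790} \approx -0.00035842$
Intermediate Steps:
$u{\left(b,a \right)} = 28$ ($u{\left(b,a \right)} = \left(-4\right) \left(-7\right) = 28$)
$C = -2790$ ($C = 28 - 2818 = -2790$)
$\frac{1}{C} = \frac{1}{-2790} = - \frac{1}{2790}$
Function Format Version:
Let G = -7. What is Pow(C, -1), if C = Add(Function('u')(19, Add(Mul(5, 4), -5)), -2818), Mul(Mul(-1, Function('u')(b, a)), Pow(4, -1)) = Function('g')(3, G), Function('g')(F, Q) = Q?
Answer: Rational(-1, 2790) ≈ -0.00035842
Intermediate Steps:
Function('u')(b, a) = 28 (Function('u')(b, a) = Mul(-4, -7) = 28)
C = -2790 (C = Add(28, -2818) = -2790)
Pow(C, -1) = Pow(-2790, -1) = Rational(-1, 2790)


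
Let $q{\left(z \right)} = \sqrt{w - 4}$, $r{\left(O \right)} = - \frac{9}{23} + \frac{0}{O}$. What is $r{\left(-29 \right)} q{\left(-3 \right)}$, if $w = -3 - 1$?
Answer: $- \frac{18 i \sqrt{2}}{23} \approx - 1.1068 i$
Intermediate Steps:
$w = -4$
$r{\left(O \right)} = - \frac{9}{23}$ ($r{\left(O \right)} = \left(-9\right) \frac{1}{23} + 0 = - \frac{9}{23} + 0 = - \frac{9}{23}$)
$q{\left(z \right)} = 2 i \sqrt{2}$ ($q{\left(z \right)} = \sqrt{-4 - 4} = \sqrt{-8} = 2 i \sqrt{2}$)
$r{\left(-29 \right)} q{\left(-3 \right)} = - \frac{9 \cdot 2 i \sqrt{2}}{23} = - \frac{18 i \sqrt{2}}{23}$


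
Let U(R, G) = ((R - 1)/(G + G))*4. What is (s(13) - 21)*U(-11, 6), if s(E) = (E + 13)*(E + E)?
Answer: -2620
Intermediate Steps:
U(R, G) = 2*(-1 + R)/G (U(R, G) = ((-1 + R)/((2*G)))*4 = ((-1 + R)*(1/(2*G)))*4 = ((-1 + R)/(2*G))*4 = 2*(-1 + R)/G)
s(E) = 2*E*(13 + E) (s(E) = (13 + E)*(2*E) = 2*E*(13 + E))
(s(13) - 21)*U(-11, 6) = (2*13*(13 + 13) - 21)*(2*(-1 - 11)/6) = (2*13*26 - 21)*(2*(⅙)*(-12)) = (676 - 21)*(-4) = 655*(-4) = -2620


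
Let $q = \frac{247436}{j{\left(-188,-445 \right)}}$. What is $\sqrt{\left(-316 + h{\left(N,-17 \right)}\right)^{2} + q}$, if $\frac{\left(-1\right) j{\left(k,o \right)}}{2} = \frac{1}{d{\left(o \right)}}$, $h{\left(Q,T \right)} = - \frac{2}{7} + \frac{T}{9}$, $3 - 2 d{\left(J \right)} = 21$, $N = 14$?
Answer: $\frac{\sqrt{4821132703}}{63} \approx 1102.1$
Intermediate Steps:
$d{\left(J \right)} = -9$ ($d{\left(J \right)} = \frac{3}{2} - \frac{21}{2} = -9$)
$h{\left(Q,T \right)} = - \frac{2}{7} + \frac{T}{9}$ ($h{\left(Q,T \right)} = \left(-2\right) \frac{1}{7} + T \frac{1}{9} = - \frac{2}{7} + \frac{T}{9}$)
$j{\left(k,o \right)} = \frac{2}{9}$ ($j{\left(k,o \right)} = - \frac{2}{-9} = \left(-2\right) \left(- \frac{1}{9}\right) = \frac{2}{9}$)
$q = 1113462$ ($q = \frac{247436}{\frac{2}{9}} = 247436 \cdot \frac{9}{2} = 1113462$)
$\sqrt{\left(-316 + h{\left(N,-17 \right)}\right)^{2} + q} = \sqrt{\left(-316 + \left(- \frac{2}{7} + \frac{1}{9} \left(-17\right)\right)\right)^{2} + 1113462} = \sqrt{\left(-316 - \frac{137}{63}\right)^{2} + 1113462} = \sqrt{\left(- \frac{20045}{63}\right)^{2} + 1113462} = \sqrt{\frac{401802025}{3969} + 1113462} = \sqrt{\frac{4821132703}{3969}} = \frac{\sqrt{4821132703}}{63}$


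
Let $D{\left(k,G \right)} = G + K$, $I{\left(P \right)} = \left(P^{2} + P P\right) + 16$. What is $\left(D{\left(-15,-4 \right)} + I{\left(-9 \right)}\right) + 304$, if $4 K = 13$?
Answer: $\frac{1925}{4} \approx 481.25$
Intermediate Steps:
$K = \frac{13}{4}$ ($K = \frac{1}{4} \cdot 13 = \frac{13}{4} \approx 3.25$)
$I{\left(P \right)} = 16 + 2 P^{2}$ ($I{\left(P \right)} = \left(P^{2} + P^{2}\right) + 16 = 2 P^{2} + 16 = 16 + 2 P^{2}$)
$D{\left(k,G \right)} = \frac{13}{4} + G$ ($D{\left(k,G \right)} = G + \frac{13}{4} = \frac{13}{4} + G$)
$\left(D{\left(-15,-4 \right)} + I{\left(-9 \right)}\right) + 304 = \left(\left(\frac{13}{4} - 4\right) + \left(16 + 2 \left(-9\right)^{2}\right)\right) + 304 = \left(- \frac{3}{4} + \left(16 + 2 \cdot 81\right)\right) + 304 = \left(- \frac{3}{4} + \left(16 + 162\right)\right) + 304 = \left(- \frac{3}{4} + 178\right) + 304 = \frac{709}{4} + 304 = \frac{1925}{4}$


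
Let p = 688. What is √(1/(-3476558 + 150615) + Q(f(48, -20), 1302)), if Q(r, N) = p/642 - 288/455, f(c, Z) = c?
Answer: 227*√2008918423766748585/485770604865 ≈ 0.66233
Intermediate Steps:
Q(r, N) = 64072/146055 (Q(r, N) = 688/642 - 288/455 = 688*(1/642) - 288*1/455 = 344/321 - 288/455 = 64072/146055)
√(1/(-3476558 + 150615) + Q(f(48, -20), 1302)) = √(1/(-3476558 + 150615) + 64072/146055) = √(1/(-3325943) + 64072/146055) = √(-1/3325943 + 64072/146055) = √(213099673841/485770604865) = 227*√2008918423766748585/485770604865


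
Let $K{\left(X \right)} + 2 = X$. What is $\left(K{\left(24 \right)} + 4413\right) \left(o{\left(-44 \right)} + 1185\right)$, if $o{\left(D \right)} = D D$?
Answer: $13841635$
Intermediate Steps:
$K{\left(X \right)} = -2 + X$
$o{\left(D \right)} = D^{2}$
$\left(K{\left(24 \right)} + 4413\right) \left(o{\left(-44 \right)} + 1185\right) = \left(\left(-2 + 24\right) + 4413\right) \left(\left(-44\right)^{2} + 1185\right) = \left(22 + 4413\right) \left(1936 + 1185\right) = 4435 \cdot 3121 = 13841635$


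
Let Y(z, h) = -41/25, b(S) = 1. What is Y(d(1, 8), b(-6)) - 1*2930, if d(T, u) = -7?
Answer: -73291/25 ≈ -2931.6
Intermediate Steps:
Y(z, h) = -41/25 (Y(z, h) = -41*1/25 = -41/25)
Y(d(1, 8), b(-6)) - 1*2930 = -41/25 - 1*2930 = -41/25 - 2930 = -73291/25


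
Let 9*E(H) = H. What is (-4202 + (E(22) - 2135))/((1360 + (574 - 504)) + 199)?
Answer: -57011/14661 ≈ -3.8886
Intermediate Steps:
E(H) = H/9
(-4202 + (E(22) - 2135))/((1360 + (574 - 504)) + 199) = (-4202 + ((⅑)*22 - 2135))/((1360 + (574 - 504)) + 199) = (-4202 + (22/9 - 2135))/((1360 + 70) + 199) = (-4202 - 19193/9)/(1430 + 199) = -57011/9/1629 = -57011/9*1/1629 = -57011/14661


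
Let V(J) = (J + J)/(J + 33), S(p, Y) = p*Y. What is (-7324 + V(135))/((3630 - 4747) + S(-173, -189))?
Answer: -205027/884240 ≈ -0.23187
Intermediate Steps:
S(p, Y) = Y*p
V(J) = 2*J/(33 + J) (V(J) = (2*J)/(33 + J) = 2*J/(33 + J))
(-7324 + V(135))/((3630 - 4747) + S(-173, -189)) = (-7324 + 2*135/(33 + 135))/((3630 - 4747) - 189*(-173)) = (-7324 + 2*135/168)/(-1117 + 32697) = (-7324 + 2*135*(1/168))/31580 = (-7324 + 45/28)*(1/31580) = -205027/28*1/31580 = -205027/884240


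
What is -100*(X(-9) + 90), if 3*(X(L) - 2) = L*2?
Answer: -8600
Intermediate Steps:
X(L) = 2 + 2*L/3 (X(L) = 2 + (L*2)/3 = 2 + (2*L)/3 = 2 + 2*L/3)
-100*(X(-9) + 90) = -100*((2 + (2/3)*(-9)) + 90) = -100*((2 - 6) + 90) = -100*(-4 + 90) = -100*86 = -8600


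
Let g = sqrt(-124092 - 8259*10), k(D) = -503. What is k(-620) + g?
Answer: -503 + 7*I*sqrt(4218) ≈ -503.0 + 454.62*I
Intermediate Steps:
g = 7*I*sqrt(4218) (g = sqrt(-124092 - 82590) = sqrt(-206682) = 7*I*sqrt(4218) ≈ 454.62*I)
k(-620) + g = -503 + 7*I*sqrt(4218)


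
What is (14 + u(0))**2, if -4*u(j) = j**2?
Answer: 196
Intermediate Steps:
u(j) = -j**2/4
(14 + u(0))**2 = (14 - 1/4*0**2)**2 = (14 - 1/4*0)**2 = (14 + 0)**2 = 14**2 = 196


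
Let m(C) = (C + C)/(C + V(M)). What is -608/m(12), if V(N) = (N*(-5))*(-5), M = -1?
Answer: 988/3 ≈ 329.33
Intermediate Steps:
V(N) = 25*N (V(N) = -5*N*(-5) = 25*N)
m(C) = 2*C/(-25 + C) (m(C) = (C + C)/(C + 25*(-1)) = (2*C)/(C - 25) = (2*C)/(-25 + C) = 2*C/(-25 + C))
-608/m(12) = -608/(2*12/(-25 + 12)) = -608/(2*12/(-13)) = -608/(2*12*(-1/13)) = -608/(-24/13) = -608*(-13/24) = 988/3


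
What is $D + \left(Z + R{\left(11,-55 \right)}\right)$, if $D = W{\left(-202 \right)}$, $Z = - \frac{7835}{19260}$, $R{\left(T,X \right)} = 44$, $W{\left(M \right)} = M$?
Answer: $- \frac{610183}{3852} \approx -158.41$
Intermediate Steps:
$Z = - \frac{1567}{3852}$ ($Z = \left(-7835\right) \frac{1}{19260} = - \frac{1567}{3852} \approx -0.4068$)
$D = -202$
$D + \left(Z + R{\left(11,-55 \right)}\right) = -202 + \left(- \frac{1567}{3852} + 44\right) = -202 + \frac{167921}{3852} = - \frac{610183}{3852}$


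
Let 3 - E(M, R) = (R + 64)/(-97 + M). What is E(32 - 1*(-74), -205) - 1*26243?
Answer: -78673/3 ≈ -26224.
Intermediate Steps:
E(M, R) = 3 - (64 + R)/(-97 + M) (E(M, R) = 3 - (R + 64)/(-97 + M) = 3 - (64 + R)/(-97 + M))
E(32 - 1*(-74), -205) - 1*26243 = (-355 - 1*(-205) + 3*(32 - 1*(-74)))/(-97 + (32 - 1*(-74))) - 1*26243 = (-355 + 205 + 3*(32 + 74))/(-97 + (32 + 74)) - 26243 = (-355 + 205 + 3*106)/(-97 + 106) - 26243 = (-355 + 205 + 318)/9 - 26243 = (⅑)*168 - 26243 = 56/3 - 26243 = -78673/3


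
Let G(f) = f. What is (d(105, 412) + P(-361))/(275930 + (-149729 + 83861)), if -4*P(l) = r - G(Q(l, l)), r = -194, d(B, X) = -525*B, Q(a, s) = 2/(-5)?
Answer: -275383/1050310 ≈ -0.26219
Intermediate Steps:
Q(a, s) = -2/5 (Q(a, s) = 2*(-1/5) = -2/5)
P(l) = 242/5 (P(l) = -(-194 - 1*(-2/5))/4 = -(-194 + 2/5)/4 = -1/4*(-968/5) = 242/5)
(d(105, 412) + P(-361))/(275930 + (-149729 + 83861)) = (-525*105 + 242/5)/(275930 + (-149729 + 83861)) = (-55125 + 242/5)/(275930 - 65868) = -275383/5/210062 = -275383/5*1/210062 = -275383/1050310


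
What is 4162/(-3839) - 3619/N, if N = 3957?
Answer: -30362375/15190923 ≈ -1.9987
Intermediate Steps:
4162/(-3839) - 3619/N = 4162/(-3839) - 3619/3957 = 4162*(-1/3839) - 3619*1/3957 = -4162/3839 - 3619/3957 = -30362375/15190923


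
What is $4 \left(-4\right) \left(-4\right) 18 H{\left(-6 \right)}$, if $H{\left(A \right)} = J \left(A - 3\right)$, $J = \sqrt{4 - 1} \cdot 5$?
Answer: $- 51840 \sqrt{3} \approx -89790.0$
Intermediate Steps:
$J = 5 \sqrt{3}$ ($J = \sqrt{3} \cdot 5 = 5 \sqrt{3} \approx 8.6602$)
$H{\left(A \right)} = 5 \sqrt{3} \left(-3 + A\right)$ ($H{\left(A \right)} = 5 \sqrt{3} \left(A - 3\right) = 5 \sqrt{3} \left(-3 + A\right)$)
$4 \left(-4\right) \left(-4\right) 18 H{\left(-6 \right)} = 4 \left(-4\right) \left(-4\right) 18 \cdot 5 \sqrt{3} \left(-3 - 6\right) = \left(-16\right) \left(-4\right) 18 \cdot 5 \sqrt{3} \left(-9\right) = 64 \cdot 18 \left(- 45 \sqrt{3}\right) = 1152 \left(- 45 \sqrt{3}\right) = - 51840 \sqrt{3}$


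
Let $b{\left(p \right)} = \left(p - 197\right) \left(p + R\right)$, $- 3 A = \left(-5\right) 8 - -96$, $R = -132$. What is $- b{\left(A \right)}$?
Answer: $- \frac{292444}{9} \approx -32494.0$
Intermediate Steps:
$A = - \frac{56}{3}$ ($A = - \frac{\left(-5\right) 8 - -96}{3} = - \frac{-40 + 96}{3} = \left(- \frac{1}{3}\right) 56 = - \frac{56}{3} \approx -18.667$)
$b{\left(p \right)} = \left(-197 + p\right) \left(-132 + p\right)$ ($b{\left(p \right)} = \left(p - 197\right) \left(p - 132\right) = \left(-197 + p\right) \left(-132 + p\right)$)
$- b{\left(A \right)} = - (26004 + \left(- \frac{56}{3}\right)^{2} - - \frac{18424}{3}) = - (26004 + \frac{3136}{9} + \frac{18424}{3}) = \left(-1\right) \frac{292444}{9} = - \frac{292444}{9}$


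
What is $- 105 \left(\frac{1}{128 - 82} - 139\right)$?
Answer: $\frac{671265}{46} \approx 14593.0$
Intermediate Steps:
$- 105 \left(\frac{1}{128 - 82} - 139\right) = - 105 \left(\frac{1}{46} - 139\right) = \left(-105\right) \left(- \frac{6393}{46}\right) = \frac{671265}{46}$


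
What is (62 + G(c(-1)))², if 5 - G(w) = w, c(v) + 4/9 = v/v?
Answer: 357604/81 ≈ 4414.9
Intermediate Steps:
c(v) = 5/9 (c(v) = -4/9 + v/v = -4/9 + 1 = 5/9)
G(w) = 5 - w
(62 + G(c(-1)))² = (62 + (5 - 1*5/9))² = (62 + (5 - 5/9))² = (62 + 40/9)² = (598/9)² = 357604/81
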